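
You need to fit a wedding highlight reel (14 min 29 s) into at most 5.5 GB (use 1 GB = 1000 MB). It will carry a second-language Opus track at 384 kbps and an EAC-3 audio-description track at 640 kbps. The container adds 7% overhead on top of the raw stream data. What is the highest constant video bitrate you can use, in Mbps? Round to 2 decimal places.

Budget: 5.5 GB = 44000.0 Mb.
Stream payload after overhead: 44000.0 / 1.07 = 41121.5 Mb.
14 min 29 s = 869 s
Total bitrate budget: 41121.5 Mb / 869 s = 47.320 Mbps.
Audio total: 384 + 640 = 1024 kbps = 1.024 Mbps.
Video: 47.320 − 1.024 = 46.296 Mbps.

46.30 Mbps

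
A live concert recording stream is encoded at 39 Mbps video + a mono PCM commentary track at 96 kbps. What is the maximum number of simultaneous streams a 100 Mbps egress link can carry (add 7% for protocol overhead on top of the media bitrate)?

2

Audio: 96 kbps = 0.096 Mbps.
Per-viewer media rate: 39.096 Mbps.
On the wire with 7% overhead: 41.833 Mbps.
100 Mbps = 100.0 Mbps; 100.0 / 41.833 = 2.39 → 2 viewers.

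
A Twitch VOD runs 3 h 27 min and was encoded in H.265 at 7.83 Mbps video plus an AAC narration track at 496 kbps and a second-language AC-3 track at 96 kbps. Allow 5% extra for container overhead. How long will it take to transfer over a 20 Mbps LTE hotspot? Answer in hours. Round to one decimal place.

1.5 hours

3 h 27 min = 207 min = 12420 s
Audio total: 496 + 96 = 592 kbps = 0.592 Mbps.
Total bitrate: 8.422 Mbps.
File: 8.422 Mbps × 12420 s = 104601.2 Mb.
With 5% container overhead: ×1.05. → 109831.3 Mb.
At 20 Mbps: 109831.3 / 20 = 5491.6 s ≈ 1.53 hours.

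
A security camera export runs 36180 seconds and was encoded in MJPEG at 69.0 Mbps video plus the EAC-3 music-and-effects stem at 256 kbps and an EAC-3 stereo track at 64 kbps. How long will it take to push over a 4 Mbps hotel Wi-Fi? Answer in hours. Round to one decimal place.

174.2 hours

Audio total: 256 + 64 = 320 kbps = 0.320 Mbps.
Total bitrate: 69.320 Mbps.
File: 69.320 Mbps × 36180 s = 2507997.6 Mb.
At 4 Mbps: 2507997.6 / 4 = 626999.4 s ≈ 174 hours.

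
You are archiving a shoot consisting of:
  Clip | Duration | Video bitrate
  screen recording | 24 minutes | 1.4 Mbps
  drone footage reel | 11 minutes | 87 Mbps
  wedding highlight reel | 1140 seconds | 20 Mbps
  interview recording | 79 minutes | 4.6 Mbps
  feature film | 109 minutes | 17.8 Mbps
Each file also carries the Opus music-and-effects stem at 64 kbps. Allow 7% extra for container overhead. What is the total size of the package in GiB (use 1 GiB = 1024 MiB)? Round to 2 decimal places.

27.58 GiB

Audio: 64 kbps = 0.064 Mbps.
screen recording: 1.464 Mbps × 1440 s × 1.07 = 2255.7 Mb
drone footage reel: 87.064 Mbps × 660 s × 1.07 = 61484.6 Mb
wedding highlight reel: 20.064 Mbps × 1140 s × 1.07 = 24474.1 Mb
interview recording: 4.664 Mbps × 4740 s × 1.07 = 23654.9 Mb
feature film: 17.864 Mbps × 6540 s × 1.07 = 125008.7 Mb
Total: 236878.0 Mb = 29609.7 MB.
= 27.58 GiB.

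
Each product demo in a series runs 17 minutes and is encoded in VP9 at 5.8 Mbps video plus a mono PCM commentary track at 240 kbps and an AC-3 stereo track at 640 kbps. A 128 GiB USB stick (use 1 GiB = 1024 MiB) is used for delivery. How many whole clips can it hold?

161

17 min = 1020 s
Audio total: 240 + 640 = 880 kbps = 0.880 Mbps.
Total bitrate: 6.680 Mbps.
Per item: 6.680 Mbps × 1020 s = 6,814 Mb = 851.7 MB.
Capacity: 128 GiB = 1,099,512 Mb; 161.37 items → 161 complete.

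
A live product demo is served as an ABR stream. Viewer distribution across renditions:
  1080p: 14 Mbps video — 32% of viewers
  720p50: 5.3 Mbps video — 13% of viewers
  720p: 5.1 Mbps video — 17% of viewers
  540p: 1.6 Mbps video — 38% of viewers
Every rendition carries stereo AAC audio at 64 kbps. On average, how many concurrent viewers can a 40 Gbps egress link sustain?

5963

Audio: 64 kbps = 0.064 Mbps.
Average per-viewer bitrate: 0.32×14.064 + 0.13×5.364 + 0.17×5.164 + 0.38×1.664 = 6.708 Mbps.
40 Gbps = 40,000 Mbps; 40,000 / 6.708 = 5963.03 → 5963.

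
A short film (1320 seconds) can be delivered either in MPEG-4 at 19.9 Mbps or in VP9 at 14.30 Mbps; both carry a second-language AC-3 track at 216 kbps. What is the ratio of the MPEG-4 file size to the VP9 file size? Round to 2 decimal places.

1.39

Audio: 216 kbps = 0.216 Mbps.
MPEG-4: 20.116 Mbps × 1320 s = 26553.1 Mb = 3.319 GB.
VP9: 14.516 Mbps × 1320 s = 19161.1 Mb = 2.395 GB.
Ratio: 3.319 / 2.395 = 1.386.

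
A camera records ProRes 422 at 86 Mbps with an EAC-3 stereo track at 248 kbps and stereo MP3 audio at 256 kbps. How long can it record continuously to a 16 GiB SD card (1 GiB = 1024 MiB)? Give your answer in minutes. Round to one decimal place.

26.5 minutes

Audio total: 248 + 256 = 504 kbps = 0.504 Mbps.
Total bitrate: 86 + 0.504 = 86.504 Mbps.
Capacity: 16 GiB = 137,439 Mb.
Recording time: 137,439 / 86.504 = 1,589 s ≈ 26.5 minutes.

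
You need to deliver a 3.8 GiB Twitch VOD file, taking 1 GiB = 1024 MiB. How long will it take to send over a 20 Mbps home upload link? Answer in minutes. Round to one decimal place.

File: 3.8 GiB = 32641.8 Mb.
At 20 Mbps: 32641.8 / 20 = 1632.1 s ≈ 27.2 minutes.

27.2 minutes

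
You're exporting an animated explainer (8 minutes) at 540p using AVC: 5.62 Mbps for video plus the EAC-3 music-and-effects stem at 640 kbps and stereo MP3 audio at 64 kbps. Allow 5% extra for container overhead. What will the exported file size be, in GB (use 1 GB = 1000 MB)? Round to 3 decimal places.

0.398 GB

8 min = 480 s
Audio total: 640 + 64 = 704 kbps = 0.704 Mbps.
Total bitrate: 5.62 + 0.704 = 6.324 Mbps.
Stream data: 6.324 Mbps × 480 s = 3035.5 Mb.
With 5% container overhead: ×1.05.
3,187 Mb ÷ 8 = 398.4 MB → 0.3984 GB.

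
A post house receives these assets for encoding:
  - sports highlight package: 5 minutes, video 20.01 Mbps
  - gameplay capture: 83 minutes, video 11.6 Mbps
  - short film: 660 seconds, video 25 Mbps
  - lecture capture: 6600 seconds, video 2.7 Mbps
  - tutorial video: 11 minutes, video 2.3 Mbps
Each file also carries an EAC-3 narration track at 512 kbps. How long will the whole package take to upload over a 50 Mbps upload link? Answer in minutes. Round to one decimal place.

Audio: 512 kbps = 0.512 Mbps.
sports highlight package: 20.522 Mbps × 300 s = 6156.6 Mb
gameplay capture: 12.112 Mbps × 4980 s = 60317.8 Mb
short film: 25.512 Mbps × 660 s = 16837.9 Mb
lecture capture: 3.212 Mbps × 6600 s = 21199.2 Mb
tutorial video: 2.812 Mbps × 660 s = 1855.9 Mb
Total: 106367.4 Mb = 13295.9 MB.
At 50 Mbps: 106367.4 / 50 = 2127 s ≈ 35.5 minutes.

35.5 minutes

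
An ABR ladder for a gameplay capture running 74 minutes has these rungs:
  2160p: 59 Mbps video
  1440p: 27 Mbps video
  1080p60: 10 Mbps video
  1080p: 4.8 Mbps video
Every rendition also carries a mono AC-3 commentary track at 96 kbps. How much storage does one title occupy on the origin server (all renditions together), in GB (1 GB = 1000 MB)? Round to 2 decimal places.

74 min = 4440 s
Audio: 96 kbps = 0.096 Mbps.
Sum of rendition bitrates: (59+0.096) + (27+0.096) + (10+0.096) + (4.8+0.096) = 101.184 Mbps.
× 4440 s = 449,257 Mb = 56,157 MB = 56.16 GB.

56.16 GB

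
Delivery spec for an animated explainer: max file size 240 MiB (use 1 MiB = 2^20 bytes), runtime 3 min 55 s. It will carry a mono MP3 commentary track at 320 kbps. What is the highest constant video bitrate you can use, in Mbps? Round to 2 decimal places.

8.25 Mbps

Budget: 240 MiB = 2013.3 Mb.
3 min 55 s = 235 s
Total bitrate budget: 2013.3 Mb / 235 s = 8.567 Mbps.
Audio: 320 kbps = 0.320 Mbps.
Video: 8.567 − 0.320 = 8.247 Mbps.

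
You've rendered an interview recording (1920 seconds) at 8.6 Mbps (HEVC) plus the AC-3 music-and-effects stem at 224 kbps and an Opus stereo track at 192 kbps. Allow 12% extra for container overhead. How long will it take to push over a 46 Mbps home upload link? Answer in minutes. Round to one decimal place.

Audio total: 224 + 192 = 416 kbps = 0.416 Mbps.
Total bitrate: 9.016 Mbps.
File: 9.016 Mbps × 1920 s = 17310.7 Mb.
With 12% container overhead: ×1.12. → 19388.0 Mb.
At 46 Mbps: 19388.0 / 46 = 421.5 s ≈ 7.02 minutes.

7.0 minutes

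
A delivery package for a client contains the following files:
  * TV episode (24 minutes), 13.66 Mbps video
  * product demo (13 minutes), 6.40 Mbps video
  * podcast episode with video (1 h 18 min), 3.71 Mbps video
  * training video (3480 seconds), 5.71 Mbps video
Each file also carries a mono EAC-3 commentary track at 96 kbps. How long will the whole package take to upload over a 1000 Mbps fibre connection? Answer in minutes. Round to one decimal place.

Audio: 96 kbps = 0.096 Mbps.
TV episode: 13.756 Mbps × 1440 s = 19808.6 Mb
product demo: 6.496 Mbps × 780 s = 5066.9 Mb
podcast episode with video: 3.806 Mbps × 4680 s = 17812.1 Mb
training video: 5.806 Mbps × 3480 s = 20204.9 Mb
Total: 62892.5 Mb = 7861.6 MB.
At 1000 Mbps: 62892.5 / 1000 = 63 s ≈ 1.05 minutes.

1.0 minutes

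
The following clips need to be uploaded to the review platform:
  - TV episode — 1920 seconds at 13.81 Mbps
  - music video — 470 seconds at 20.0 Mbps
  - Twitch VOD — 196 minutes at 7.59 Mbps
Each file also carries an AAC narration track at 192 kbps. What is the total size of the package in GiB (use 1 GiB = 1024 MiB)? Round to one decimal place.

Audio: 192 kbps = 0.192 Mbps.
TV episode: 14.002 Mbps × 1920 s = 26883.8 Mb
music video: 20.192 Mbps × 470 s = 9490.2 Mb
Twitch VOD: 7.782 Mbps × 11760 s = 91516.3 Mb
Total: 127890.4 Mb = 15986.3 MB.
= 14.89 GiB.

14.9 GiB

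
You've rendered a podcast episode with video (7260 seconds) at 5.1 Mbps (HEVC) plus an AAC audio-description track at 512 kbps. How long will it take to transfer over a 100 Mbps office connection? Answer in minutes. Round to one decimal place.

6.8 minutes

Audio: 512 kbps = 0.512 Mbps.
Total bitrate: 5.612 Mbps.
File: 5.612 Mbps × 7260 s = 40743.1 Mb.
At 100 Mbps: 40743.1 / 100 = 407.4 s ≈ 6.79 minutes.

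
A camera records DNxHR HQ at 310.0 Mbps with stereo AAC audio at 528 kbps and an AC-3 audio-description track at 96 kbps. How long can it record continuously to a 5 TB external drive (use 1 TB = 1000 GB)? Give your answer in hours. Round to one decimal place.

Audio total: 528 + 96 = 624 kbps = 0.624 Mbps.
Total bitrate: 310.0 + 0.624 = 310.624 Mbps.
Capacity: 5 TB = 40,000,000 Mb.
Recording time: 40,000,000 / 310.624 = 128,773 s ≈ 35.8 hours.

35.8 hours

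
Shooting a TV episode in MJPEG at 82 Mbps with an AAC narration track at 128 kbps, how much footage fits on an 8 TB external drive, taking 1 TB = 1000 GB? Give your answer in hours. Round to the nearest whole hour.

Audio: 128 kbps = 0.128 Mbps.
Total bitrate: 82 + 0.128 = 82.128 Mbps.
Capacity: 8 TB = 64,000,000 Mb.
Recording time: 64,000,000 / 82.128 = 779,271 s ≈ 216 hours.

216 hours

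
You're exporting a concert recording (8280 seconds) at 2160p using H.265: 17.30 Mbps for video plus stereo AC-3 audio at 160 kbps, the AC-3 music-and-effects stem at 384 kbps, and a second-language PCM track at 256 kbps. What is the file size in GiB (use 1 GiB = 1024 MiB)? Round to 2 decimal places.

17.45 GiB

Audio total: 160 + 384 + 256 = 800 kbps = 0.800 Mbps.
Total bitrate: 17.30 + 0.800 = 18.100 Mbps.
Stream data: 18.100 Mbps × 8280 s = 149868.0 Mb.
149,868 Mb = 18,733,500,000 bytes ÷ 1,073,741,824 = 17.45 GiB.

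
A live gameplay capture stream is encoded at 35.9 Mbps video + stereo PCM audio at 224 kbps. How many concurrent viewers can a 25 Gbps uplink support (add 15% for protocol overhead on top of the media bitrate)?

Audio: 224 kbps = 0.224 Mbps.
Per-viewer media rate: 36.124 Mbps.
On the wire with 15% overhead: 41.543 Mbps.
25 Gbps = 25,000 Mbps; 25,000 / 41.543 = 601.79 → 601 viewers.

601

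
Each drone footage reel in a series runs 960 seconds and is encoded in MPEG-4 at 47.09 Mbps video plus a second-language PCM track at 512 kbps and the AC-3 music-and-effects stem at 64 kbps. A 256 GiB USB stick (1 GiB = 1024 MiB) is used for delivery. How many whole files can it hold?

48

Audio total: 512 + 64 = 576 kbps = 0.576 Mbps.
Total bitrate: 47.666 Mbps.
Per item: 47.666 Mbps × 960 s = 45,759 Mb = 5,720 MB.
Capacity: 256 GiB = 2,199,023 Mb; 48.06 items → 48 complete.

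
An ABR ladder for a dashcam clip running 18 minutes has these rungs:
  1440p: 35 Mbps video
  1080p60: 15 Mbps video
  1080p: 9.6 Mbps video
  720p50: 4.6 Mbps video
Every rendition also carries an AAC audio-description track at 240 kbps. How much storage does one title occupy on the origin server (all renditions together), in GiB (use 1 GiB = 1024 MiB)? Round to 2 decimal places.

8.19 GiB

18 min = 1080 s
Audio: 240 kbps = 0.240 Mbps.
Sum of rendition bitrates: (35+0.240) + (15+0.240) + (9.6+0.240) + (4.6+0.240) = 65.160 Mbps.
× 1080 s = 70,373 Mb = 8,797 MB = 8.192 GiB.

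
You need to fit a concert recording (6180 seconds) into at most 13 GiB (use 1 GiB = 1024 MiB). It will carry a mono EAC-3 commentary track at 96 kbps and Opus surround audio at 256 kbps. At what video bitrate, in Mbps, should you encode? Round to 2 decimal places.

17.72 Mbps

Budget: 13 GiB = 111669.1 Mb.
Total bitrate budget: 111669.1 Mb / 6180 s = 18.069 Mbps.
Audio total: 96 + 256 = 352 kbps = 0.352 Mbps.
Video: 18.069 − 0.352 = 17.717 Mbps.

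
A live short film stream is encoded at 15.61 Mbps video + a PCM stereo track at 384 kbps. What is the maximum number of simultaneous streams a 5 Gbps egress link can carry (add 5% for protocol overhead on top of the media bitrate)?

Audio: 384 kbps = 0.384 Mbps.
Per-viewer media rate: 15.994 Mbps.
On the wire with 5% overhead: 16.794 Mbps.
5 Gbps = 5,000 Mbps; 5,000 / 16.794 = 297.73 → 297 viewers.

297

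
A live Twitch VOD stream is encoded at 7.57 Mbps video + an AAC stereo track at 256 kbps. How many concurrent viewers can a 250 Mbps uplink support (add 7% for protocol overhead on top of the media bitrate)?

Audio: 256 kbps = 0.256 Mbps.
Per-viewer media rate: 7.826 Mbps.
On the wire with 7% overhead: 8.374 Mbps.
250 Mbps = 250.0 Mbps; 250.0 / 8.374 = 29.85 → 29 viewers.

29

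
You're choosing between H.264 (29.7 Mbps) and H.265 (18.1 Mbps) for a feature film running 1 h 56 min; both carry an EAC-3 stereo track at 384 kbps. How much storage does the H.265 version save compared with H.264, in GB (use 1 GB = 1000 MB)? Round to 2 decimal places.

1 h 56 min = 116 min = 6960 s
Audio: 384 kbps = 0.384 Mbps.
H.264: 30.084 Mbps × 6960 s = 209384.6 Mb = 26.173 GB.
H.265: 18.484 Mbps × 6960 s = 128648.6 Mb = 16.081 GB.
Saving: 26.173 − 16.081 = 10.092 GB.

10.09 GB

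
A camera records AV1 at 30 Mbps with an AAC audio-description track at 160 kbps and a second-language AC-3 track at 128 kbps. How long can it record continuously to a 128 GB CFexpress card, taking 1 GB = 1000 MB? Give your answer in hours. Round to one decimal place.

Audio total: 160 + 128 = 288 kbps = 0.288 Mbps.
Total bitrate: 30 + 0.288 = 30.288 Mbps.
Capacity: 128 GB = 1,024,000 Mb.
Recording time: 1,024,000 / 30.288 = 33,809 s ≈ 9.39 hours.

9.4 hours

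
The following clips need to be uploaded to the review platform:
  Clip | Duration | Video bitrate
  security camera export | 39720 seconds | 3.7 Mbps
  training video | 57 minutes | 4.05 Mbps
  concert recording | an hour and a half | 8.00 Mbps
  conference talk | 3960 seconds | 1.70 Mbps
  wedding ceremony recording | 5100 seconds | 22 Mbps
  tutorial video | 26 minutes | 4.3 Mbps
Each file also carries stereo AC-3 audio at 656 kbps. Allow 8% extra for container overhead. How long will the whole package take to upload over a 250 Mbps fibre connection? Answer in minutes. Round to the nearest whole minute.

Audio: 656 kbps = 0.656 Mbps.
security camera export: 4.356 Mbps × 39720 s × 1.08 = 186861.9 Mb
training video: 4.706 Mbps × 3420 s × 1.08 = 17382.1 Mb
concert recording: 8.656 Mbps × 5400 s × 1.08 = 50481.8 Mb
conference talk: 2.356 Mbps × 3960 s × 1.08 = 10076.1 Mb
wedding ceremony recording: 22.656 Mbps × 5100 s × 1.08 = 124789.2 Mb
tutorial video: 4.956 Mbps × 1560 s × 1.08 = 8349.9 Mb
Total: 397941.1 Mb = 49742.6 MB.
At 250 Mbps: 397941.1 / 250 = 1592 s ≈ 26.5 minutes.

27 minutes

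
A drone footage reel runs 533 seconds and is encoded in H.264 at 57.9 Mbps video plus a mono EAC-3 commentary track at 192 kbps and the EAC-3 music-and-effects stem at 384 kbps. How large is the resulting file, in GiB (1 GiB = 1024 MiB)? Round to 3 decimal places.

3.628 GiB

Audio total: 192 + 384 = 576 kbps = 0.576 Mbps.
Total bitrate: 57.9 + 0.576 = 58.476 Mbps.
Stream data: 58.476 Mbps × 533 s = 31167.7 Mb.
31,168 Mb = 3,895,963,500 bytes ÷ 1,073,741,824 = 3.628 GiB.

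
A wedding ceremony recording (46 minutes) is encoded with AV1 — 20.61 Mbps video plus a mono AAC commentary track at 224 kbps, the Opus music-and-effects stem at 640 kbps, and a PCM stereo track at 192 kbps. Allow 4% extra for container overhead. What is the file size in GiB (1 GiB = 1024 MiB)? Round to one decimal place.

46 min = 2760 s
Audio total: 224 + 640 + 192 = 1056 kbps = 1.056 Mbps.
Total bitrate: 20.61 + 1.056 = 21.666 Mbps.
Stream data: 21.666 Mbps × 2760 s = 59798.2 Mb.
With 4% container overhead: ×1.04.
62,190 Mb = 7,773,760,800 bytes ÷ 1,073,741,824 = 7.240 GiB.

7.2 GiB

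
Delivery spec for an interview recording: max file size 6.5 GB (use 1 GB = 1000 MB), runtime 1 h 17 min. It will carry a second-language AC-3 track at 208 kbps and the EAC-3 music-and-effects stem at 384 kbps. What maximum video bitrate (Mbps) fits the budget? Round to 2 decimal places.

10.66 Mbps

Budget: 6.5 GB = 52000.0 Mb.
1 h 17 min = 77 min = 4620 s
Total bitrate budget: 52000.0 Mb / 4620 s = 11.255 Mbps.
Audio total: 208 + 384 = 592 kbps = 0.592 Mbps.
Video: 11.255 − 0.592 = 10.663 Mbps.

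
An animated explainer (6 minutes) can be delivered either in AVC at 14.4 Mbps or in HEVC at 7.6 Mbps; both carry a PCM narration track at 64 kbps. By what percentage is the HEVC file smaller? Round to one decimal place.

6 min = 360 s
Audio: 64 kbps = 0.064 Mbps.
AVC: 14.464 Mbps × 360 s = 5207.0 Mb = 0.651 GB.
HEVC: 7.664 Mbps × 360 s = 2759.0 Mb = 0.345 GB.
Reduction: (1 − 0.345/0.651) × 100 = 47.01%.

47.0%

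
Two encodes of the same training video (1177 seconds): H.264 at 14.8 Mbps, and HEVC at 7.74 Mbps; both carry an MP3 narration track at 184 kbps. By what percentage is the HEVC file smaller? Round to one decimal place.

47.1%

Audio: 184 kbps = 0.184 Mbps.
H.264: 14.984 Mbps × 1177 s = 17636.2 Mb = 2.053 GiB.
HEVC: 7.924 Mbps × 1177 s = 9326.5 Mb = 1.086 GiB.
Reduction: (1 − 1.086/2.053) × 100 = 47.12%.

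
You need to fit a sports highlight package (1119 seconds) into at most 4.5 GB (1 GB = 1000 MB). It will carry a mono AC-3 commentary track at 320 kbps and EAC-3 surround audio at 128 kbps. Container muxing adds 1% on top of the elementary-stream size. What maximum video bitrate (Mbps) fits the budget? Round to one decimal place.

31.4 Mbps

Budget: 4.5 GB = 36000.0 Mb.
Stream payload after overhead: 36000.0 / 1.01 = 35643.6 Mb.
Total bitrate budget: 35643.6 Mb / 1119 s = 31.853 Mbps.
Audio total: 320 + 128 = 448 kbps = 0.448 Mbps.
Video: 31.853 − 0.448 = 31.405 Mbps.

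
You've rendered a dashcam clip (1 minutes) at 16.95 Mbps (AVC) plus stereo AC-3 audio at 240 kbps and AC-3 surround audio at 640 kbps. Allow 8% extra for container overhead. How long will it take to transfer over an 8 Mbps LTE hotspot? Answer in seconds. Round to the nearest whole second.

144 seconds

Audio total: 240 + 640 = 880 kbps = 0.880 Mbps.
Total bitrate: 17.830 Mbps.
File: 17.830 Mbps × 60 s = 1069.8 Mb.
With 8% container overhead: ×1.08. → 1155.4 Mb.
At 8 Mbps: 1155.4 / 8 = 144.4 s ≈ 144 seconds.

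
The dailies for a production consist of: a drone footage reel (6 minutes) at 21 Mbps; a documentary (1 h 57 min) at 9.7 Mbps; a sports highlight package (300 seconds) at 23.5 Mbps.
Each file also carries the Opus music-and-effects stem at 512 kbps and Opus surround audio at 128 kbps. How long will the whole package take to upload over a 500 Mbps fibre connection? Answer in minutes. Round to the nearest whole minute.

3 minutes

Audio total: 512 + 128 = 640 kbps = 0.640 Mbps.
drone footage reel: 21.640 Mbps × 360 s = 7790.4 Mb
documentary: 10.340 Mbps × 7020 s = 72586.8 Mb
sports highlight package: 24.140 Mbps × 300 s = 7242.0 Mb
Total: 87619.2 Mb = 10952.4 MB.
At 500 Mbps: 87619.2 / 500 = 175 s ≈ 2.92 minutes.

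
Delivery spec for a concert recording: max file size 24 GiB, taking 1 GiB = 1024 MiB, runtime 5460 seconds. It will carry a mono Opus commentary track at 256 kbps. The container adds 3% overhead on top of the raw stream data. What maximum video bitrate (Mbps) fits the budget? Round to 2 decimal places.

Budget: 24 GiB = 206158.4 Mb.
Stream payload after overhead: 206158.4 / 1.03 = 200153.8 Mb.
Total bitrate budget: 200153.8 Mb / 5460 s = 36.658 Mbps.
Audio: 256 kbps = 0.256 Mbps.
Video: 36.658 − 0.256 = 36.402 Mbps.

36.40 Mbps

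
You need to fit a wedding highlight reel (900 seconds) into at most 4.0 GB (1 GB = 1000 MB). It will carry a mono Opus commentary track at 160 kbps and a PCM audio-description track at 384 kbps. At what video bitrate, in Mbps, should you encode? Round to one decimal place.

Budget: 4.0 GB = 32000.0 Mb.
Total bitrate budget: 32000.0 Mb / 900 s = 35.556 Mbps.
Audio total: 160 + 384 = 544 kbps = 0.544 Mbps.
Video: 35.556 − 0.544 = 35.012 Mbps.

35.0 Mbps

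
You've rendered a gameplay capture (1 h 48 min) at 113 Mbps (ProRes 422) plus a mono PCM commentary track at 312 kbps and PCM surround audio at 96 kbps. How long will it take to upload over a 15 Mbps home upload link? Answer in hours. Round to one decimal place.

13.6 hours

1 h 48 min = 108 min = 6480 s
Audio total: 312 + 96 = 408 kbps = 0.408 Mbps.
Total bitrate: 113.408 Mbps.
File: 113.408 Mbps × 6480 s = 734883.8 Mb.
At 15 Mbps: 734883.8 / 15 = 48992.3 s ≈ 13.6 hours.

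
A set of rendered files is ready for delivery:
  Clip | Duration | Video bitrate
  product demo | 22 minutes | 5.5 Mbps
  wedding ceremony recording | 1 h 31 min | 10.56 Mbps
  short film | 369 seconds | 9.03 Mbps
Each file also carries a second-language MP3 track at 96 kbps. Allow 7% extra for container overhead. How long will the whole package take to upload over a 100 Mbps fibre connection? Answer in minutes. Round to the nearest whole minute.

12 minutes

Audio: 96 kbps = 0.096 Mbps.
product demo: 5.596 Mbps × 1320 s × 1.07 = 7903.8 Mb
wedding ceremony recording: 10.656 Mbps × 5460 s × 1.07 = 62254.5 Mb
short film: 9.126 Mbps × 369 s × 1.07 = 3603.2 Mb
Total: 73761.5 Mb = 9220.2 MB.
At 100 Mbps: 73761.5 / 100 = 738 s ≈ 12.3 minutes.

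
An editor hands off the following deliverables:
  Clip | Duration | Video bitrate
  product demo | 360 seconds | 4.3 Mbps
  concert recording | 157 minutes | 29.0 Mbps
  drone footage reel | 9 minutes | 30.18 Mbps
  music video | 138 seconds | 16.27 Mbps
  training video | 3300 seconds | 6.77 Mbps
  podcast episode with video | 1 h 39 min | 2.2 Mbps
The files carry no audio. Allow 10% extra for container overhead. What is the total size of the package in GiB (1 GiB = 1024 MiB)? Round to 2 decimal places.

product demo: 4.300 Mbps × 360 s × 1.10 = 1702.8 Mb
concert recording: 29.000 Mbps × 9420 s × 1.10 = 300498.0 Mb
drone footage reel: 30.180 Mbps × 540 s × 1.10 = 17926.9 Mb
music video: 16.270 Mbps × 138 s × 1.10 = 2469.8 Mb
training video: 6.770 Mbps × 3300 s × 1.10 = 24575.1 Mb
podcast episode with video: 2.200 Mbps × 5940 s × 1.10 = 14374.8 Mb
Total: 361547.4 Mb = 45193.4 MB.
= 42.09 GiB.

42.09 GiB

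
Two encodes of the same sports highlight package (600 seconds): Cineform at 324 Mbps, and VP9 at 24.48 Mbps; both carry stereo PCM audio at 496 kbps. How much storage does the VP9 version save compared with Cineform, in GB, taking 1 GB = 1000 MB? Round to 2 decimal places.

22.46 GB

Audio: 496 kbps = 0.496 Mbps.
Cineform: 324.496 Mbps × 600 s = 194697.6 Mb = 24.337 GB.
VP9: 24.976 Mbps × 600 s = 14985.6 Mb = 1.873 GB.
Saving: 24.337 − 1.873 = 22.464 GB.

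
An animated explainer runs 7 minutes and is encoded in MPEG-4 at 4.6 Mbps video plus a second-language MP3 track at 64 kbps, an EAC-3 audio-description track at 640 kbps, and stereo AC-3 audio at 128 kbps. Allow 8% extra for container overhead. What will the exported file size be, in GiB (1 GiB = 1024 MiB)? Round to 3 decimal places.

7 min = 420 s
Audio total: 64 + 640 + 128 = 832 kbps = 0.832 Mbps.
Total bitrate: 4.6 + 0.832 = 5.432 Mbps.
Stream data: 5.432 Mbps × 420 s = 2281.4 Mb.
With 8% container overhead: ×1.08.
2,464 Mb = 307,994,400 bytes ÷ 1,073,741,824 = 0.2868 GiB.

0.287 GiB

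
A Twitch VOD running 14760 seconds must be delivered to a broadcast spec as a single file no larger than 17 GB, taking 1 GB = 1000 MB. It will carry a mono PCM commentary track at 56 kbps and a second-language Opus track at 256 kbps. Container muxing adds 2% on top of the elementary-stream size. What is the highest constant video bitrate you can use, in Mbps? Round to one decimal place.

8.7 Mbps

Budget: 17 GB = 136000.0 Mb.
Stream payload after overhead: 136000.0 / 1.02 = 133333.3 Mb.
Total bitrate budget: 133333.3 Mb / 14760 s = 9.033 Mbps.
Audio total: 56 + 256 = 312 kbps = 0.312 Mbps.
Video: 9.033 − 0.312 = 8.721 Mbps.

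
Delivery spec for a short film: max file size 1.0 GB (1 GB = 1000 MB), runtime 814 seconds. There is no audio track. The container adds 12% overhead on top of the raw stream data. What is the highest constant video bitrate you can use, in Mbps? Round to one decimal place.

Budget: 1.0 GB = 8000.0 Mb.
Stream payload after overhead: 8000.0 / 1.12 = 7142.9 Mb.
Total bitrate budget: 7142.9 Mb / 814 s = 8.775 Mbps.

8.8 Mbps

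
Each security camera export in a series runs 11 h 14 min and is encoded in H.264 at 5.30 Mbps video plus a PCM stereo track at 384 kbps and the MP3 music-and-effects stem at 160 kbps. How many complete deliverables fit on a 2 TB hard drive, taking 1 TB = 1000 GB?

11 h 14 min = 674 min = 40440 s
Audio total: 384 + 160 = 544 kbps = 0.544 Mbps.
Total bitrate: 5.844 Mbps.
Per item: 5.844 Mbps × 40440 s = 236,331 Mb = 29,541 MB.
Capacity: 2 TB = 16,000,000 Mb; 67.70 items → 67 complete.

67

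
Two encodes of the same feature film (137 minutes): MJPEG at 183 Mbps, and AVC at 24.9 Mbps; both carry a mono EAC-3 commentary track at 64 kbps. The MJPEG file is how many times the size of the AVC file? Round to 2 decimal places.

137 min = 8220 s
Audio: 64 kbps = 0.064 Mbps.
MJPEG: 183.064 Mbps × 8220 s = 1504786.1 Mb = 188.098 GB.
AVC: 24.964 Mbps × 8220 s = 205204.1 Mb = 25.651 GB.
Ratio: 188.098 / 25.651 = 7.333.

7.33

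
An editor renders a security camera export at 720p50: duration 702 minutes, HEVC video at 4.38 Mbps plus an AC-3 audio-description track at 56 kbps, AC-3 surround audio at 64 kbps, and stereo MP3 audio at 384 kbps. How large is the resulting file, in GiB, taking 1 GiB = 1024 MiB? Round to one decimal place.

702 min = 42120 s
Audio total: 56 + 64 + 384 = 504 kbps = 0.504 Mbps.
Total bitrate: 4.38 + 0.504 = 4.884 Mbps.
Stream data: 4.884 Mbps × 42120 s = 205714.1 Mb.
205,714 Mb = 25,714,260,000 bytes ÷ 1,073,741,824 = 23.95 GiB.

23.9 GiB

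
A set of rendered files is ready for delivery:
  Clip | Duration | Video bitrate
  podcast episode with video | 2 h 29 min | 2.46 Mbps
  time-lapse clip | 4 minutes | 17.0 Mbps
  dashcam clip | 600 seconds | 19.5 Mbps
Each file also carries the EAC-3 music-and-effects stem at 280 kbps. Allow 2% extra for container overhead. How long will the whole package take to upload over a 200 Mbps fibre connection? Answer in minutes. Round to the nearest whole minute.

3 minutes

Audio: 280 kbps = 0.280 Mbps.
podcast episode with video: 2.740 Mbps × 8940 s × 1.02 = 24985.5 Mb
time-lapse clip: 17.280 Mbps × 240 s × 1.02 = 4230.1 Mb
dashcam clip: 19.780 Mbps × 600 s × 1.02 = 12105.4 Mb
Total: 41321.0 Mb = 5165.1 MB.
At 200 Mbps: 41321.0 / 200 = 207 s ≈ 3.44 minutes.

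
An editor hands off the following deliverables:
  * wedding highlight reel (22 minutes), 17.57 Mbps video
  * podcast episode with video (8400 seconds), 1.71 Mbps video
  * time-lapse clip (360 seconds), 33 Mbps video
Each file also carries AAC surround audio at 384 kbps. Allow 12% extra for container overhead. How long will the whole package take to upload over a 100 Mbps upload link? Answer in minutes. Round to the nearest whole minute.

10 minutes

Audio: 384 kbps = 0.384 Mbps.
wedding highlight reel: 17.954 Mbps × 1320 s × 1.12 = 26543.2 Mb
podcast episode with video: 2.094 Mbps × 8400 s × 1.12 = 19700.4 Mb
time-lapse clip: 33.384 Mbps × 360 s × 1.12 = 13460.4 Mb
Total: 59704.0 Mb = 7463.0 MB.
At 100 Mbps: 59704.0 / 100 = 597 s ≈ 9.95 minutes.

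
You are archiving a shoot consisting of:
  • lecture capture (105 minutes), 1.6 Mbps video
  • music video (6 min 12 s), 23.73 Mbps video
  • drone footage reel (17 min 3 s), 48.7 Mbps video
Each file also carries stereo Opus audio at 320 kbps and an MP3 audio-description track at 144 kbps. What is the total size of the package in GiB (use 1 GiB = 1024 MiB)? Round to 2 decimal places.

Audio total: 320 + 144 = 464 kbps = 0.464 Mbps.
lecture capture: 2.064 Mbps × 6300 s = 13003.2 Mb
music video: 24.194 Mbps × 372 s = 9000.2 Mb
drone footage reel: 49.164 Mbps × 1023 s = 50294.8 Mb
Total: 72298.1 Mb = 9037.3 MB.
= 8.417 GiB.

8.42 GiB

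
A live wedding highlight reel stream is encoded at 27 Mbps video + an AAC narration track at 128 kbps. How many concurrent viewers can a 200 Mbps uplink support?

Audio: 128 kbps = 0.128 Mbps.
Per-viewer media rate: 27.128 Mbps.
200 Mbps = 200.0 Mbps; 200.0 / 27.128 = 7.37 → 7 viewers.

7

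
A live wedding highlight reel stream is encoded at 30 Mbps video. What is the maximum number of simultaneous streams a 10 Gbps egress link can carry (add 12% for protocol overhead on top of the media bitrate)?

On the wire with 12% overhead: 33.600 Mbps.
10 Gbps = 10,000 Mbps; 10,000 / 33.600 = 297.62 → 297 viewers.

297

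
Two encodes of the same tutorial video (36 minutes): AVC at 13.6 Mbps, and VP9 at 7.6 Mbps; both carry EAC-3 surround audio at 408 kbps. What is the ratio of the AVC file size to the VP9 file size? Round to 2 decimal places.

1.75

36 min = 2160 s
Audio: 408 kbps = 0.408 Mbps.
AVC: 14.008 Mbps × 2160 s = 30257.3 Mb = 3.782 GB.
VP9: 8.008 Mbps × 2160 s = 17297.3 Mb = 2.162 GB.
Ratio: 3.782 / 2.162 = 1.749.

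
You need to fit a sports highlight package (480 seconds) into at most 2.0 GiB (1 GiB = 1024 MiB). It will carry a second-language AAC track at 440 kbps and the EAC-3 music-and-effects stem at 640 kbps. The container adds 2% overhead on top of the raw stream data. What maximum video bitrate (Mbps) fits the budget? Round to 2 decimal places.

34.01 Mbps

Budget: 2.0 GiB = 17179.9 Mb.
Stream payload after overhead: 17179.9 / 1.02 = 16843.0 Mb.
Total bitrate budget: 16843.0 Mb / 480 s = 35.090 Mbps.
Audio total: 440 + 640 = 1080 kbps = 1.080 Mbps.
Video: 35.090 − 1.080 = 34.010 Mbps.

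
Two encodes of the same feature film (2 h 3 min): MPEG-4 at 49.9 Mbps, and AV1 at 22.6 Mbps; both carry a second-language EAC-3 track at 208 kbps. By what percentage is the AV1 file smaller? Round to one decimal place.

54.5%

2 h 3 min = 123 min = 7380 s
Audio: 208 kbps = 0.208 Mbps.
MPEG-4: 50.108 Mbps × 7380 s = 369797.0 Mb = 46.225 GB.
AV1: 22.808 Mbps × 7380 s = 168323.0 Mb = 21.040 GB.
Reduction: (1 − 21.040/46.225) × 100 = 54.48%.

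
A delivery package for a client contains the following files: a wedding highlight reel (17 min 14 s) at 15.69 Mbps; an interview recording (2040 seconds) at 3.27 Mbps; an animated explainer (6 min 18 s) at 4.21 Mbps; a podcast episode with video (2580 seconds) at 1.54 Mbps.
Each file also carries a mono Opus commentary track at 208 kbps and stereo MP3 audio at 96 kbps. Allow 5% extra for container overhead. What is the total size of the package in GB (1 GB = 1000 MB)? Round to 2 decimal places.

3.98 GB

Audio total: 208 + 96 = 304 kbps = 0.304 Mbps.
wedding highlight reel: 15.994 Mbps × 1034 s × 1.05 = 17364.7 Mb
interview recording: 3.574 Mbps × 2040 s × 1.05 = 7655.5 Mb
animated explainer: 4.514 Mbps × 378 s × 1.05 = 1791.6 Mb
podcast episode with video: 1.844 Mbps × 2580 s × 1.05 = 4995.4 Mb
Total: 31807.2 Mb = 3975.9 MB.
= 3.976 GB.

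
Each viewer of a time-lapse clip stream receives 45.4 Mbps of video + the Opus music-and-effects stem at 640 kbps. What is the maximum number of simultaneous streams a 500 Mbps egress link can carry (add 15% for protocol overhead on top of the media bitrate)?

9

Audio: 640 kbps = 0.640 Mbps.
Per-viewer media rate: 46.040 Mbps.
On the wire with 15% overhead: 52.946 Mbps.
500 Mbps = 500.0 Mbps; 500.0 / 52.946 = 9.44 → 9 viewers.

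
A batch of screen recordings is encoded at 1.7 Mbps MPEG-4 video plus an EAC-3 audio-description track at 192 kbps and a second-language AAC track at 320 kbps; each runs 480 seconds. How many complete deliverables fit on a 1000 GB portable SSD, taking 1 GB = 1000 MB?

Audio total: 192 + 320 = 512 kbps = 0.512 Mbps.
Total bitrate: 2.212 Mbps.
Per item: 2.212 Mbps × 480 s = 1,062 Mb = 132.7 MB.
Capacity: 1000 GB = 8,000,000 Mb; 7534.66 items → 7534 complete.

7534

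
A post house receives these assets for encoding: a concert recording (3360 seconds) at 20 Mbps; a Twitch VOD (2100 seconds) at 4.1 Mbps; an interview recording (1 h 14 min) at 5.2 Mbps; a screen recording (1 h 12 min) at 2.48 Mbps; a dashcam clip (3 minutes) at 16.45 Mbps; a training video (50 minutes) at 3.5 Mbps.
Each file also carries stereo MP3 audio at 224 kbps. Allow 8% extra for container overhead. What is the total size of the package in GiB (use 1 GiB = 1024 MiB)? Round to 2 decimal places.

15.96 GiB

Audio: 224 kbps = 0.224 Mbps.
concert recording: 20.224 Mbps × 3360 s × 1.08 = 73388.9 Mb
Twitch VOD: 4.324 Mbps × 2100 s × 1.08 = 9806.8 Mb
interview recording: 5.424 Mbps × 4440 s × 1.08 = 26009.2 Mb
screen recording: 2.704 Mbps × 4320 s × 1.08 = 12615.8 Mb
dashcam clip: 16.674 Mbps × 180 s × 1.08 = 3241.4 Mb
training video: 3.724 Mbps × 3000 s × 1.08 = 12065.8 Mb
Total: 137127.8 Mb = 17141.0 MB.
= 15.96 GiB.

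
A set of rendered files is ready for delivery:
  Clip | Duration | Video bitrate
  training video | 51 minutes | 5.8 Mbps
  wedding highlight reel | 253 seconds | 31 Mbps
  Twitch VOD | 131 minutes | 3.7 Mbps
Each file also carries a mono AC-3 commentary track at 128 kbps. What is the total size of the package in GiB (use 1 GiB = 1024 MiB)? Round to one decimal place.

Audio: 128 kbps = 0.128 Mbps.
training video: 5.928 Mbps × 3060 s = 18139.7 Mb
wedding highlight reel: 31.128 Mbps × 253 s = 7875.4 Mb
Twitch VOD: 3.828 Mbps × 7860 s = 30088.1 Mb
Total: 56103.1 Mb = 7012.9 MB.
= 6.531 GiB.

6.5 GiB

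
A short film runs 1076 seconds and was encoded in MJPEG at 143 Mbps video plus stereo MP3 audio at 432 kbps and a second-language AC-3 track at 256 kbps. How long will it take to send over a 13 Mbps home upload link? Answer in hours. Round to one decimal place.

3.3 hours

Audio total: 432 + 256 = 688 kbps = 0.688 Mbps.
Total bitrate: 143.688 Mbps.
File: 143.688 Mbps × 1076 s = 154608.3 Mb.
At 13 Mbps: 154608.3 / 13 = 11892.9 s ≈ 3.3 hours.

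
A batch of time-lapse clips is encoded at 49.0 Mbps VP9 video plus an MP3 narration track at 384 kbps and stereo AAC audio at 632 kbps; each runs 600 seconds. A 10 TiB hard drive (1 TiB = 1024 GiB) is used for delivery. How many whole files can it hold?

2931

Audio total: 384 + 632 = 1016 kbps = 1.016 Mbps.
Total bitrate: 50.016 Mbps.
Per item: 50.016 Mbps × 600 s = 30,010 Mb = 3,751 MB.
Capacity: 10 TiB = 87,960,930 Mb; 2931.09 items → 2931 complete.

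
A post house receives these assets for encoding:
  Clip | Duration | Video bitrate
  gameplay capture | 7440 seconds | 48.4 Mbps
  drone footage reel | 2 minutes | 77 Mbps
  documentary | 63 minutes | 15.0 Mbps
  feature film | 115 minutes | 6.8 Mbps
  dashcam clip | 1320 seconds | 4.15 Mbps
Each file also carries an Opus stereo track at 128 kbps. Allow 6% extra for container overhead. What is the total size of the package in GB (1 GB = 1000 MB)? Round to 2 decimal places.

63.72 GB

Audio: 128 kbps = 0.128 Mbps.
gameplay capture: 48.528 Mbps × 7440 s × 1.06 = 382711.2 Mb
drone footage reel: 77.128 Mbps × 120 s × 1.06 = 9810.7 Mb
documentary: 15.128 Mbps × 3780 s × 1.06 = 60614.9 Mb
feature film: 6.928 Mbps × 6900 s × 1.06 = 50671.4 Mb
dashcam clip: 4.278 Mbps × 1320 s × 1.06 = 5985.8 Mb
Total: 509793.9 Mb = 63724.2 MB.
= 63.72 GB.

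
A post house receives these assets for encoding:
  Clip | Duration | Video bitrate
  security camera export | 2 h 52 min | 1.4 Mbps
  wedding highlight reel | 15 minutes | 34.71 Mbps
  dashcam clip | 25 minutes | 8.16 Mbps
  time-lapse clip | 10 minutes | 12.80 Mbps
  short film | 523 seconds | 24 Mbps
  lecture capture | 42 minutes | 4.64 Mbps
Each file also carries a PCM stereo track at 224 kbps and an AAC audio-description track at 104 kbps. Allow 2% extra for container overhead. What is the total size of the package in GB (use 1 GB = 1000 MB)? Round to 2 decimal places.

12.14 GB

Audio total: 224 + 104 = 328 kbps = 0.328 Mbps.
security camera export: 1.728 Mbps × 10320 s × 1.02 = 18189.6 Mb
wedding highlight reel: 35.038 Mbps × 900 s × 1.02 = 32164.9 Mb
dashcam clip: 8.488 Mbps × 1500 s × 1.02 = 12986.6 Mb
time-lapse clip: 13.128 Mbps × 600 s × 1.02 = 8034.3 Mb
short film: 24.328 Mbps × 523 s × 1.02 = 12978.0 Mb
lecture capture: 4.968 Mbps × 2520 s × 1.02 = 12769.7 Mb
Total: 97123.2 Mb = 12140.4 MB.
= 12.14 GB.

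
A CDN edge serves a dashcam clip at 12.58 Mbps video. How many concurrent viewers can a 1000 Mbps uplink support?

79

1000 Mbps = 1,000 Mbps; 1,000 / 12.580 = 79.49 → 79 viewers.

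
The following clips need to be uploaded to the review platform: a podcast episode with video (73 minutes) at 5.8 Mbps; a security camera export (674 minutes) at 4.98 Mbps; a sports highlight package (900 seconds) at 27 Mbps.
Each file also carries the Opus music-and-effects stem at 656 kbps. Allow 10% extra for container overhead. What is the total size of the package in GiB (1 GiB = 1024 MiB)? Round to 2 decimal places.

36.00 GiB

Audio: 656 kbps = 0.656 Mbps.
podcast episode with video: 6.456 Mbps × 4380 s × 1.10 = 31105.0 Mb
security camera export: 5.636 Mbps × 40440 s × 1.10 = 250711.8 Mb
sports highlight package: 27.656 Mbps × 900 s × 1.10 = 27379.4 Mb
Total: 309196.3 Mb = 38649.5 MB.
= 36.00 GiB.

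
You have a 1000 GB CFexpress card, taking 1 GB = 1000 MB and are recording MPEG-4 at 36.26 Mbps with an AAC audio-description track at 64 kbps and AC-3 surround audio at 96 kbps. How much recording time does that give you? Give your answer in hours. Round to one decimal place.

61.0 hours

Audio total: 64 + 96 = 160 kbps = 0.160 Mbps.
Total bitrate: 36.26 + 0.160 = 36.420 Mbps.
Capacity: 1000 GB = 8,000,000 Mb.
Recording time: 8,000,000 / 36.420 = 219,660 s ≈ 61.0 hours.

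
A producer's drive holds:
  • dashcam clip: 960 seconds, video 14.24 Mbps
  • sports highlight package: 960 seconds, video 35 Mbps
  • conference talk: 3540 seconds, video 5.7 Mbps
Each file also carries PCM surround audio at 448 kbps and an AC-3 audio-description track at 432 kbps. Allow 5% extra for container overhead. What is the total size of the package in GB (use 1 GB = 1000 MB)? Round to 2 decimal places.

Audio total: 448 + 432 = 880 kbps = 0.880 Mbps.
dashcam clip: 15.120 Mbps × 960 s × 1.05 = 15241.0 Mb
sports highlight package: 35.880 Mbps × 960 s × 1.05 = 36167.0 Mb
conference talk: 6.580 Mbps × 3540 s × 1.05 = 24457.9 Mb
Total: 75865.9 Mb = 9483.2 MB.
= 9.483 GB.

9.48 GB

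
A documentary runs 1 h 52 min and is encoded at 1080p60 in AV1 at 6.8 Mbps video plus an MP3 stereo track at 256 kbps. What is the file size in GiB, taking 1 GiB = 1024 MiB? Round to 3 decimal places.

5.520 GiB

1 h 52 min = 112 min = 6720 s
Audio: 256 kbps = 0.256 Mbps.
Total bitrate: 6.8 + 0.256 = 7.056 Mbps.
Stream data: 7.056 Mbps × 6720 s = 47416.3 Mb.
47,416 Mb = 5,927,040,000 bytes ÷ 1,073,741,824 = 5.520 GiB.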